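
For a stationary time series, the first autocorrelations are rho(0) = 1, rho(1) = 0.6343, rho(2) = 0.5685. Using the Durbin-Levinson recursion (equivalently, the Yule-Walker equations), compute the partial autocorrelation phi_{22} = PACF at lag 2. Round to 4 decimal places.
\phi_{22} = 0.2780

The PACF at lag k is phi_{kk}, the last component of the solution
to the Yule-Walker system G_k phi = r_k where
  (G_k)_{ij} = rho(|i - j|), (r_k)_i = rho(i), i,j = 1..k.
Equivalently, Durbin-Levinson gives phi_{kk} iteratively:
  phi_{11} = rho(1)
  phi_{kk} = [rho(k) - sum_{j=1..k-1} phi_{k-1,j} rho(k-j)]
            / [1 - sum_{j=1..k-1} phi_{k-1,j} rho(j)],
  phi_{k,j} = phi_{k-1,j} - phi_{kk} phi_{k-1,k-j},  j = 1..k-1.
Step k = 1:
  phi_11 = rho(1) = 0.6343.
Step k = 2:
  phi_22 = [rho(2) - phi_11 rho(1)] / [1 - phi_11 rho(1)] = [0.5685 - (0.6343)(0.6343)] / [1 - (0.6343)(0.6343)]
         = 0.16616351 / 0.59766351 = 0.278.
Therefore phi_{22} = 0.2780.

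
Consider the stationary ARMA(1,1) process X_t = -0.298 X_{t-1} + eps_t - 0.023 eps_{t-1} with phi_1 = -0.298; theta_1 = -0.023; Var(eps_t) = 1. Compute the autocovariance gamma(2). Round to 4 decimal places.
\gamma(2) = 0.1057

Multiply the model equation by X_{t-k} and take expectations. With theta_0 = psi_0 = 1 and psi_j the MA(infinity) weights, this gives
  gamma(k) - sum_i phi_i gamma(k-i) = c_k,
  c_k = sigma^2 * sum_{j=k..q} theta_j psi_{j-k}   (c_k = 0 for k > q),
using gamma(-m) = gamma(m).
psi-weights needed (psi_j = theta_j + sum_i phi_i psi_{j-i}):
  psi_1 = theta_1 + phi_1 = -0.023 + (-0.298) = -0.321
Right-hand sides:
  c_0 = sigma^2 (1 + theta_1 psi_1) = 1 * (1 + (-0.023)(-0.321)) = 1 * 1.007383 = 1.007383
  c_1 = sigma^2 theta_1 = 1 * (-0.023) = -0.023
  c_2 = 0
Equations for k = 0 and k = 1 (AR order 1):
  gamma(0) = phi_1 gamma(1) + c_0
  gamma(1) = phi_1 gamma(0) + c_1
Substituting the second into the first: gamma(0) (1 - phi_1^2) = c_0 + phi_1 c_1, so
  gamma(0) = (c_0 + phi_1 c_1) / (1 - phi_1^2) = (1.007383 + (-0.298)(-0.023)) / (1 - (-0.298)^2) = 1.014237 / 0.911196 = 1.113083.
  gamma(1) = phi_1 gamma(0) + c_1 = (-0.298)(1.113083) + (-0.023) = -0.354699.
For k = 2 (> q): gamma(2) = phi_1 gamma(1) = (-0.298)(-0.354699) = 0.1057.
Therefore gamma(2) = 0.1057 (to 4 decimal places).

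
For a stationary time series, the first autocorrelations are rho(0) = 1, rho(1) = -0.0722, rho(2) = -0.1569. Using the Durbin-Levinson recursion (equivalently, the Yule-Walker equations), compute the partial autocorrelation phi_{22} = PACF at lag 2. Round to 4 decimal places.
\phi_{22} = -0.1630

The PACF at lag k is phi_{kk}, the last component of the solution
to the Yule-Walker system G_k phi = r_k where
  (G_k)_{ij} = rho(|i - j|), (r_k)_i = rho(i), i,j = 1..k.
Equivalently, Durbin-Levinson gives phi_{kk} iteratively:
  phi_{11} = rho(1)
  phi_{kk} = [rho(k) - sum_{j=1..k-1} phi_{k-1,j} rho(k-j)]
            / [1 - sum_{j=1..k-1} phi_{k-1,j} rho(j)],
  phi_{k,j} = phi_{k-1,j} - phi_{kk} phi_{k-1,k-j},  j = 1..k-1.
Step k = 1:
  phi_11 = rho(1) = -0.0722.
Step k = 2:
  phi_22 = [rho(2) - phi_11 rho(1)] / [1 - phi_11 rho(1)] = [-0.1569 - (-0.0722)(-0.0722)] / [1 - (-0.0722)(-0.0722)]
         = -0.16211284 / 0.99478716 = -0.163.
Therefore phi_{22} = -0.1630.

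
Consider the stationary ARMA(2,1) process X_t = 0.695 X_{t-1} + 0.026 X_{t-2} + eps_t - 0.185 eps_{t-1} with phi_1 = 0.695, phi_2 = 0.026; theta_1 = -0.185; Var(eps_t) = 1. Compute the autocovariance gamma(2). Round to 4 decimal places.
\gamma(2) = 0.6875

Multiply the model equation by X_{t-k} and take expectations. With theta_0 = psi_0 = 1 and psi_j the MA(infinity) weights, this gives
  gamma(k) - sum_i phi_i gamma(k-i) = c_k,
  c_k = sigma^2 * sum_{j=k..q} theta_j psi_{j-k}   (c_k = 0 for k > q),
using gamma(-m) = gamma(m).
psi-weights needed (psi_j = theta_j + sum_i phi_i psi_{j-i}):
  psi_1 = theta_1 + phi_1 = -0.185 + (0.695) = 0.51
Right-hand sides:
  c_0 = sigma^2 (1 + theta_1 psi_1) = 1 * (1 + (-0.185)(0.51)) = 1 * 0.90565 = 0.90565
  c_1 = sigma^2 theta_1 = 1 * (-0.185) = -0.185
  c_2 = 0
Equations for k = 0, 1, 2 (AR order 2, c_2 = 0):
  (E0) gamma(0) = phi_1 gamma(1) + phi_2 gamma(2) + c_0
  (E1) gamma(1) = phi_1 gamma(0) + phi_2 gamma(1) + c_1
  (E2) gamma(2) = phi_1 gamma(1) + phi_2 gamma(0)
From (E1): gamma(1) = A gamma(0) + B with
  A = phi_1 / (1 - phi_2) = 0.695 / 0.974 = 0.713552,   B = c_1 / (1 - phi_2) = -0.185 / 0.974 = -0.189938.
Insert (E2) into (E0): gamma(0) (1 - phi_2^2) = phi_1 (1 + phi_2) gamma(1) + c_0.
  phi_1 (1 + phi_2) = (0.695)(1.026) = 0.71307,   1 - phi_2^2 = 0.999324.
Replace gamma(1) by A gamma(0) + B and collect gamma(0):
  gamma(0) [0.999324 - (0.71307)(0.713552)] = (0.71307)(-0.189938) + 0.90565
  gamma(0) * 0.490511 = 0.770211
  gamma(0) = 0.770211 / 0.490511 = 1.57022.
  gamma(1) = A gamma(0) + B = (0.713552)(1.57022) + (-0.189938) = 0.930496.
  gamma(2) = phi_1 gamma(1) + phi_2 gamma(0) = (0.695)(0.930496) + (0.026)(1.57022) = 0.68752.
Therefore gamma(2) = 0.6875 (to 4 decimal places).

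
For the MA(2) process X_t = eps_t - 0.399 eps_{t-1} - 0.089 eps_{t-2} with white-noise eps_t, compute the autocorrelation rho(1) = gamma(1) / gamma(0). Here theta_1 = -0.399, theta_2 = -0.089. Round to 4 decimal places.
\rho(1) = -0.3114

For an MA(q) process with theta_0 = 1, the autocovariance is
  gamma(k) = sigma^2 * sum_{i=0..q-k} theta_i * theta_{i+k},
and rho(k) = gamma(k) / gamma(0). Sigma^2 cancels.
  numerator   = (1)*(-0.399) + (-0.399)*(-0.089) = -0.363489.
  denominator = (1)^2 + (-0.399)^2 + (-0.089)^2 = 1.167122.
  rho(1) = -0.363489 / 1.167122 = -0.3114.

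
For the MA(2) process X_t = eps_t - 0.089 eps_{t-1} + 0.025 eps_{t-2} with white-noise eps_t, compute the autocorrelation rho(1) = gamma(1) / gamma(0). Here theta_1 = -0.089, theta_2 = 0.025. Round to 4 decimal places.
\rho(1) = -0.0905

For an MA(q) process with theta_0 = 1, the autocovariance is
  gamma(k) = sigma^2 * sum_{i=0..q-k} theta_i * theta_{i+k},
and rho(k) = gamma(k) / gamma(0). Sigma^2 cancels.
  numerator   = (1)*(-0.089) + (-0.089)*(0.025) = -0.091225.
  denominator = (1)^2 + (-0.089)^2 + (0.025)^2 = 1.008546.
  rho(1) = -0.091225 / 1.008546 = -0.0905.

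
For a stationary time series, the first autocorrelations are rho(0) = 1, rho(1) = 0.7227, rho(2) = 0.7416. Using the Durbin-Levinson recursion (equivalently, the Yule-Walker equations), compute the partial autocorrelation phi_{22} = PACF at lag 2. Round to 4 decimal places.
\phi_{22} = 0.4591

The PACF at lag k is phi_{kk}, the last component of the solution
to the Yule-Walker system G_k phi = r_k where
  (G_k)_{ij} = rho(|i - j|), (r_k)_i = rho(i), i,j = 1..k.
Equivalently, Durbin-Levinson gives phi_{kk} iteratively:
  phi_{11} = rho(1)
  phi_{kk} = [rho(k) - sum_{j=1..k-1} phi_{k-1,j} rho(k-j)]
            / [1 - sum_{j=1..k-1} phi_{k-1,j} rho(j)],
  phi_{k,j} = phi_{k-1,j} - phi_{kk} phi_{k-1,k-j},  j = 1..k-1.
Step k = 1:
  phi_11 = rho(1) = 0.7227.
Step k = 2:
  phi_22 = [rho(2) - phi_11 rho(1)] / [1 - phi_11 rho(1)] = [0.7416 - (0.7227)(0.7227)] / [1 - (0.7227)(0.7227)]
         = 0.21930471 / 0.47770471 = 0.4591.
Therefore phi_{22} = 0.4591.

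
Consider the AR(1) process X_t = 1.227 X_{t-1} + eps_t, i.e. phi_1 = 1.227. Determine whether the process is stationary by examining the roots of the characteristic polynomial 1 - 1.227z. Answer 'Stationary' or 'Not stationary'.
\text{Not stationary}

The AR(p) characteristic polynomial is P(z) = 1 - 1.227z.
Stationarity requires all roots to lie outside the unit circle, i.e. |z| > 1 for every root.
This is linear in z: 1 + (-1.227) z = 0  =>  z = -1/(-1.227) = 0.814996,  |z| = 0.814996.
Moduli of all roots: 0.8150.
All moduli strictly greater than 1? No.
Verdict: Not stationary.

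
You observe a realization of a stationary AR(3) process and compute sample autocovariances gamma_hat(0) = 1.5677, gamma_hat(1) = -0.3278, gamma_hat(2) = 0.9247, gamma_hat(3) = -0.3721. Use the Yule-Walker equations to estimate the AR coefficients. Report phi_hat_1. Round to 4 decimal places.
\hat\phi_{1} = -0.0320

The Yule-Walker equations for an AR(p) process read, in matrix form,
  Gamma_p phi = r_p,   with   (Gamma_p)_{ij} = gamma(|i - j|),
                       (r_p)_i = gamma(i),   i,j = 1..p.
Substitute the sample gammas (Toeplitz matrix and right-hand side of size 3):
  Gamma_p = [[1.5677, -0.3278, 0.9247], [-0.3278, 1.5677, -0.3278], [0.9247, -0.3278, 1.5677]]
  r_p     = [-0.3278, 0.9247, -0.3721]
Written out (R1..R3):
  (R1) 1.5677 phi_1 - 0.3278 phi_2 + 0.9247 phi_3 = -0.3278
  (R2) -0.3278 phi_1 + 1.5677 phi_2 - 0.3278 phi_3 = 0.9247
  (R3) 0.9247 phi_1 - 0.3278 phi_2 + 1.5677 phi_3 = -0.3721
Gaussian elimination:
  R2 <- R2 - (-0.3278/1.5677) R1 = R2 - (-0.209096) R1:  1.499158 phi_2 - 0.134449 phi_3 = 0.856158
  R3 <- R3 - (0.9247/1.5677) R1 = R3 - (0.589845) R1:  -0.134449 phi_2 + 1.02227 phi_3 = -0.178749
  R3 <- R3 - (-0.134449/1.499158) R2 = R3 - (-0.089683) R2:  1.010213 phi_3 = -0.101966
Back-substitution:
  phi_hat_3 = -0.101966 / 1.010213 = -0.100935
  phi_hat_2 = (0.856158 - (-0.134449)(-0.100935)) / 1.499158 = 0.56204
  phi_hat_1 = (-0.3278 - (-0.3278)(0.56204) - (0.9247)(-0.100935)) / 1.5677 = -0.032039
So phi_hat = [-0.0320, 0.5620, -0.1009].
Therefore phi_hat_1 = -0.0320.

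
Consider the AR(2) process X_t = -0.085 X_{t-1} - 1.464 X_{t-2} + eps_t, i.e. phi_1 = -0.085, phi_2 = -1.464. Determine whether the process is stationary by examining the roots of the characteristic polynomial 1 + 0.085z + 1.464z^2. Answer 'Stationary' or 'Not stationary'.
\text{Not stationary}

The AR(p) characteristic polynomial is P(z) = 1 + 0.085z + 1.464z^2.
Stationarity requires all roots to lie outside the unit circle, i.e. |z| > 1 for every root.
Set 1 + (0.085) z + (1.464) z^2 = 0, i.e. a z^2 + b z + c = 0 with a = 1.464, b = 0.085, c = 1.
Discriminant D = b^2 - 4ac = (0.085)^2 - 4*(1.464)*1 = 0.007225 - (5.856) = -5.848775.
D < 0, so the roots are the complex-conjugate pair z = (-b +/- i sqrt(-D)) / (2a) = -0.029 +/- 0.826i.
For a conjugate pair |z|^2 = z * conj(z) = (product of roots) = c/a = 1/(1.464) = 0.68306, so |z| = sqrt(0.68306) = 0.8265 for both roots.
Moduli of all roots: 0.8265, 0.8265.
All moduli strictly greater than 1? No.
Verdict: Not stationary.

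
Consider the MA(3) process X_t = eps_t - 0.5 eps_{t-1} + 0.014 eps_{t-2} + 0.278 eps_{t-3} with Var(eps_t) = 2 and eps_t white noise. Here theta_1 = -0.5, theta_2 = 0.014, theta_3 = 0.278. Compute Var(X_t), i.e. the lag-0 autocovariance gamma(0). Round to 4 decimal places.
\gamma(0) = 2.6550

For an MA(q) process X_t = eps_t + sum_i theta_i eps_{t-i} with
Var(eps_t) = sigma^2, the variance is
  gamma(0) = sigma^2 * (1 + sum_i theta_i^2).
  sum_i theta_i^2 = (-0.5)^2 + (0.014)^2 + (0.278)^2 = 0.25 + 0.000196 + 0.077284 = 0.32748.
  gamma(0) = 2 * (1 + 0.32748) = 2 * 1.32748 = 2.65496, which rounds to 2.6550.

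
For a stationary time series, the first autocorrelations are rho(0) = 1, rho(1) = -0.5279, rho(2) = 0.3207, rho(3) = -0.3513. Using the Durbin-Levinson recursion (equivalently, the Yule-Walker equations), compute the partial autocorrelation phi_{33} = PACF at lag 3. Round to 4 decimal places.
\phi_{33} = -0.2241

The PACF at lag k is phi_{kk}, the last component of the solution
to the Yule-Walker system G_k phi = r_k where
  (G_k)_{ij} = rho(|i - j|), (r_k)_i = rho(i), i,j = 1..k.
Equivalently, Durbin-Levinson gives phi_{kk} iteratively:
  phi_{11} = rho(1)
  phi_{kk} = [rho(k) - sum_{j=1..k-1} phi_{k-1,j} rho(k-j)]
            / [1 - sum_{j=1..k-1} phi_{k-1,j} rho(j)],
  phi_{k,j} = phi_{k-1,j} - phi_{kk} phi_{k-1,k-j},  j = 1..k-1.
Step k = 1:
  phi_11 = rho(1) = -0.5279.
Step k = 2:
  phi_22 = [rho(2) - phi_11 rho(1)] / [1 - phi_11 rho(1)] = [0.3207 - (-0.5279)(-0.5279)] / [1 - (-0.5279)(-0.5279)]
         = 0.04202159 / 0.72132159 = 0.058256.
  Update: phi_21 = phi_11 - phi_22 phi_11 = -0.5279 - (0.058256)(-0.5279) = -0.497146.
Step k = 3:
  phi_33 = [rho(3) - phi_21 rho(2) - phi_22 rho(1)] / [1 - phi_21 rho(1) - phi_22 rho(2)]
    numerator   = -0.3513 - (-0.497146)(0.3207) - (0.058256)(-0.5279) = -0.16111159
    denominator = 1 - (-0.497146)(-0.5279) - (0.058256)(0.3207) = 0.71887356
  phi_33 = -0.16111159 / 0.71887356 = -0.2241.
Therefore phi_{33} = -0.2241.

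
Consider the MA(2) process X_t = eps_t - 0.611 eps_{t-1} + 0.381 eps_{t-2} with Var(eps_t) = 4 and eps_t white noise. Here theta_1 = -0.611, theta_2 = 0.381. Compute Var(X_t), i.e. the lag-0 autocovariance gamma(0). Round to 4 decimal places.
\gamma(0) = 6.0739

For an MA(q) process X_t = eps_t + sum_i theta_i eps_{t-i} with
Var(eps_t) = sigma^2, the variance is
  gamma(0) = sigma^2 * (1 + sum_i theta_i^2).
  sum_i theta_i^2 = (-0.611)^2 + (0.381)^2 = 0.373321 + 0.145161 = 0.518482.
  gamma(0) = 4 * (1 + 0.518482) = 4 * 1.518482 = 6.073928, which rounds to 6.0739.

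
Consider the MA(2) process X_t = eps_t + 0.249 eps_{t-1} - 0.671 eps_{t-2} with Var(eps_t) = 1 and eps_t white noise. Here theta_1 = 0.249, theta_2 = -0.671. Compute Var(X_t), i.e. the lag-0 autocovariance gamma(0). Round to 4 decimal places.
\gamma(0) = 1.5122

For an MA(q) process X_t = eps_t + sum_i theta_i eps_{t-i} with
Var(eps_t) = sigma^2, the variance is
  gamma(0) = sigma^2 * (1 + sum_i theta_i^2).
  sum_i theta_i^2 = (0.249)^2 + (-0.671)^2 = 0.062001 + 0.450241 = 0.512242.
  gamma(0) = 1 * (1 + 0.512242) = 1 * 1.512242 = 1.512242, which rounds to 1.5122.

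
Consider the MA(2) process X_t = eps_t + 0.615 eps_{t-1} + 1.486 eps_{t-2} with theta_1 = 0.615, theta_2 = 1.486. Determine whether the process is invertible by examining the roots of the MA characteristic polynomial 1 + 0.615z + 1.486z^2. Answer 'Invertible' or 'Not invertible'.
\text{Not invertible}

The MA(q) characteristic polynomial is P(z) = 1 + 0.615z + 1.486z^2.
Invertibility requires all roots to lie outside the unit circle, i.e. |z| > 1 for every root.
Set 1 + (0.615) z + (1.486) z^2 = 0, i.e. a z^2 + b z + c = 0 with a = 1.486, b = 0.615, c = 1.
Discriminant D = b^2 - 4ac = (0.615)^2 - 4*(1.486)*1 = 0.378225 - (5.944) = -5.565775.
D < 0, so the roots are the complex-conjugate pair z = (-b +/- i sqrt(-D)) / (2a) = -0.2069 +/- 0.7938i.
For a conjugate pair |z|^2 = z * conj(z) = (product of roots) = c/a = 1/(1.486) = 0.672948, so |z| = sqrt(0.672948) = 0.8203 for both roots.
Moduli of all roots: 0.8203, 0.8203.
All moduli strictly greater than 1? No.
Verdict: Not invertible.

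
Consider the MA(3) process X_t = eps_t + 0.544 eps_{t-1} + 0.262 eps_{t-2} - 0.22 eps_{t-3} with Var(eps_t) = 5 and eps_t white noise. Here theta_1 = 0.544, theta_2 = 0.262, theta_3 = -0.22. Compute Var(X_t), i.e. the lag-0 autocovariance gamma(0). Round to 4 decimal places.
\gamma(0) = 7.0649

For an MA(q) process X_t = eps_t + sum_i theta_i eps_{t-i} with
Var(eps_t) = sigma^2, the variance is
  gamma(0) = sigma^2 * (1 + sum_i theta_i^2).
  sum_i theta_i^2 = (0.544)^2 + (0.262)^2 + (-0.22)^2 = 0.295936 + 0.068644 + 0.0484 = 0.41298.
  gamma(0) = 5 * (1 + 0.41298) = 5 * 1.41298 = 7.0649.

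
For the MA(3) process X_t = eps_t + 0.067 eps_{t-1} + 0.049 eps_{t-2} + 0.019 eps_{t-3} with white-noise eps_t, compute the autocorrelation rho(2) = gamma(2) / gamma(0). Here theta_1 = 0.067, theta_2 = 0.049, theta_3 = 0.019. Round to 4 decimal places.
\rho(2) = 0.0499

For an MA(q) process with theta_0 = 1, the autocovariance is
  gamma(k) = sigma^2 * sum_{i=0..q-k} theta_i * theta_{i+k},
and rho(k) = gamma(k) / gamma(0). Sigma^2 cancels.
  numerator   = (1)*(0.049) + (0.067)*(0.019) = 0.050273.
  denominator = (1)^2 + (0.067)^2 + (0.049)^2 + (0.019)^2 = 1.007251.
  rho(2) = 0.050273 / 1.007251 = 0.0499.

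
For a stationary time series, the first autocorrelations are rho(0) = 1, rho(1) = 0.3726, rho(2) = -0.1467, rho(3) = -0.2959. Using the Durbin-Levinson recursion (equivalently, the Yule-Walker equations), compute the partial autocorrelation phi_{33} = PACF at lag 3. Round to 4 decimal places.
\phi_{33} = -0.1299

The PACF at lag k is phi_{kk}, the last component of the solution
to the Yule-Walker system G_k phi = r_k where
  (G_k)_{ij} = rho(|i - j|), (r_k)_i = rho(i), i,j = 1..k.
Equivalently, Durbin-Levinson gives phi_{kk} iteratively:
  phi_{11} = rho(1)
  phi_{kk} = [rho(k) - sum_{j=1..k-1} phi_{k-1,j} rho(k-j)]
            / [1 - sum_{j=1..k-1} phi_{k-1,j} rho(j)],
  phi_{k,j} = phi_{k-1,j} - phi_{kk} phi_{k-1,k-j},  j = 1..k-1.
Step k = 1:
  phi_11 = rho(1) = 0.3726.
Step k = 2:
  phi_22 = [rho(2) - phi_11 rho(1)] / [1 - phi_11 rho(1)] = [-0.1467 - (0.3726)(0.3726)] / [1 - (0.3726)(0.3726)]
         = -0.28553076 / 0.86116924 = -0.331562.
  Update: phi_21 = phi_11 - phi_22 phi_11 = 0.3726 - (-0.331562)(0.3726) = 0.49614.
Step k = 3:
  phi_33 = [rho(3) - phi_21 rho(2) - phi_22 rho(1)] / [1 - phi_21 rho(1) - phi_22 rho(2)]
    numerator   = -0.2959 - (0.49614)(-0.1467) - (-0.331562)(0.3726) = -0.09957638
    denominator = 1 - (0.49614)(0.3726) - (-0.331562)(-0.1467) = 0.76649817
  phi_33 = -0.09957638 / 0.76649817 = -0.1299.
Therefore phi_{33} = -0.1299.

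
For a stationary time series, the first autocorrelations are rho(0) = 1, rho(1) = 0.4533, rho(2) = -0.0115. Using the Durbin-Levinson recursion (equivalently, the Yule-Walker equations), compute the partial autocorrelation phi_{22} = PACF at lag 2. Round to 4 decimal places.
\phi_{22} = -0.2731

The PACF at lag k is phi_{kk}, the last component of the solution
to the Yule-Walker system G_k phi = r_k where
  (G_k)_{ij} = rho(|i - j|), (r_k)_i = rho(i), i,j = 1..k.
Equivalently, Durbin-Levinson gives phi_{kk} iteratively:
  phi_{11} = rho(1)
  phi_{kk} = [rho(k) - sum_{j=1..k-1} phi_{k-1,j} rho(k-j)]
            / [1 - sum_{j=1..k-1} phi_{k-1,j} rho(j)],
  phi_{k,j} = phi_{k-1,j} - phi_{kk} phi_{k-1,k-j},  j = 1..k-1.
Step k = 1:
  phi_11 = rho(1) = 0.4533.
Step k = 2:
  phi_22 = [rho(2) - phi_11 rho(1)] / [1 - phi_11 rho(1)] = [-0.0115 - (0.4533)(0.4533)] / [1 - (0.4533)(0.4533)]
         = -0.21698089 / 0.79451911 = -0.2731.
Therefore phi_{22} = -0.2731.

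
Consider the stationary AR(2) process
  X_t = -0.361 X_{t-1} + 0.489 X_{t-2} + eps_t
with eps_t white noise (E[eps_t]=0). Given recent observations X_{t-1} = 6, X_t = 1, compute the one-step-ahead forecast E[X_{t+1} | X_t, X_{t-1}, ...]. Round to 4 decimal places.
E[X_{t+1} \mid \mathcal F_t] = 2.5730

For an AR(p) model X_t = c + sum_i phi_i X_{t-i} + eps_t, the
one-step-ahead conditional mean is
  E[X_{t+1} | X_t, ...] = c + sum_i phi_i X_{t+1-i}.
Substitute known values:
  E[X_{t+1} | ...] = (-0.361) * (1) + (0.489) * (6)
                   = 2.5730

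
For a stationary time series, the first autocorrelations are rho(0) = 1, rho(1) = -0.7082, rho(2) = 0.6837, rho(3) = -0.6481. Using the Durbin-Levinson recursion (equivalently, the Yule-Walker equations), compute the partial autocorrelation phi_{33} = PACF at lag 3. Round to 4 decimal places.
\phi_{33} = -0.1900

The PACF at lag k is phi_{kk}, the last component of the solution
to the Yule-Walker system G_k phi = r_k where
  (G_k)_{ij} = rho(|i - j|), (r_k)_i = rho(i), i,j = 1..k.
Equivalently, Durbin-Levinson gives phi_{kk} iteratively:
  phi_{11} = rho(1)
  phi_{kk} = [rho(k) - sum_{j=1..k-1} phi_{k-1,j} rho(k-j)]
            / [1 - sum_{j=1..k-1} phi_{k-1,j} rho(j)],
  phi_{k,j} = phi_{k-1,j} - phi_{kk} phi_{k-1,k-j},  j = 1..k-1.
Step k = 1:
  phi_11 = rho(1) = -0.7082.
Step k = 2:
  phi_22 = [rho(2) - phi_11 rho(1)] / [1 - phi_11 rho(1)] = [0.6837 - (-0.7082)(-0.7082)] / [1 - (-0.7082)(-0.7082)]
         = 0.18215276 / 0.49845276 = 0.365436.
  Update: phi_21 = phi_11 - phi_22 phi_11 = -0.7082 - (0.365436)(-0.7082) = -0.449398.
Step k = 3:
  phi_33 = [rho(3) - phi_21 rho(2) - phi_22 rho(1)] / [1 - phi_21 rho(1) - phi_22 rho(2)]
    numerator   = -0.6481 - (-0.449398)(0.6837) - (0.365436)(-0.7082) = -0.08204458
    denominator = 1 - (-0.449398)(-0.7082) - (0.365436)(0.6837) = 0.43188752
  phi_33 = -0.08204458 / 0.43188752 = -0.19.
Therefore phi_{33} = -0.1900.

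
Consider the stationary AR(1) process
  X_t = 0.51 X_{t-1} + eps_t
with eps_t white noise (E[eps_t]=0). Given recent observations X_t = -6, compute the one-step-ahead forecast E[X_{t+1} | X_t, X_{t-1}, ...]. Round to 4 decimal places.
E[X_{t+1} \mid \mathcal F_t] = -3.0600

For an AR(p) model X_t = c + sum_i phi_i X_{t-i} + eps_t, the
one-step-ahead conditional mean is
  E[X_{t+1} | X_t, ...] = c + sum_i phi_i X_{t+1-i}.
Substitute known values:
  E[X_{t+1} | ...] = (0.51) * (-6)
                   = -3.0600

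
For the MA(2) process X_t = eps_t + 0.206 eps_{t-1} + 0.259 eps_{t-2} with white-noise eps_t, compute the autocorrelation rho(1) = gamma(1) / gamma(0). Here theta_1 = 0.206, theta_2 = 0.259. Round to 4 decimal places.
\rho(1) = 0.2338

For an MA(q) process with theta_0 = 1, the autocovariance is
  gamma(k) = sigma^2 * sum_{i=0..q-k} theta_i * theta_{i+k},
and rho(k) = gamma(k) / gamma(0). Sigma^2 cancels.
  numerator   = (1)*(0.206) + (0.206)*(0.259) = 0.259354.
  denominator = (1)^2 + (0.206)^2 + (0.259)^2 = 1.109517.
  rho(1) = 0.259354 / 1.109517 = 0.2338.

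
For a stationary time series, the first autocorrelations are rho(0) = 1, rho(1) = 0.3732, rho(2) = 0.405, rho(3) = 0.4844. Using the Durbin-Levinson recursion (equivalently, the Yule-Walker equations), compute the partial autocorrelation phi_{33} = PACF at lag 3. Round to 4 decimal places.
\phi_{33} = 0.3399

The PACF at lag k is phi_{kk}, the last component of the solution
to the Yule-Walker system G_k phi = r_k where
  (G_k)_{ij} = rho(|i - j|), (r_k)_i = rho(i), i,j = 1..k.
Equivalently, Durbin-Levinson gives phi_{kk} iteratively:
  phi_{11} = rho(1)
  phi_{kk} = [rho(k) - sum_{j=1..k-1} phi_{k-1,j} rho(k-j)]
            / [1 - sum_{j=1..k-1} phi_{k-1,j} rho(j)],
  phi_{k,j} = phi_{k-1,j} - phi_{kk} phi_{k-1,k-j},  j = 1..k-1.
Step k = 1:
  phi_11 = rho(1) = 0.3732.
Step k = 2:
  phi_22 = [rho(2) - phi_11 rho(1)] / [1 - phi_11 rho(1)] = [0.405 - (0.3732)(0.3732)] / [1 - (0.3732)(0.3732)]
         = 0.26572176 / 0.86072176 = 0.30872.
  Update: phi_21 = phi_11 - phi_22 phi_11 = 0.3732 - (0.30872)(0.3732) = 0.257986.
Step k = 3:
  phi_33 = [rho(3) - phi_21 rho(2) - phi_22 rho(1)] / [1 - phi_21 rho(1) - phi_22 rho(2)]
    numerator   = 0.4844 - (0.257986)(0.405) - (0.30872)(0.3732) = 0.26470156
    denominator = 1 - (0.257986)(0.3732) - (0.30872)(0.405) = 0.77868822
  phi_33 = 0.26470156 / 0.77868822 = 0.3399.
Therefore phi_{33} = 0.3399.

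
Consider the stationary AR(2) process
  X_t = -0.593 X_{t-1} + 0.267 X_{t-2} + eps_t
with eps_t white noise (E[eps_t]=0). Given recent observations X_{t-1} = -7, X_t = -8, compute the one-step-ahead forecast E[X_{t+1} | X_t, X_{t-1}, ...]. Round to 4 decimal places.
E[X_{t+1} \mid \mathcal F_t] = 2.8750

For an AR(p) model X_t = c + sum_i phi_i X_{t-i} + eps_t, the
one-step-ahead conditional mean is
  E[X_{t+1} | X_t, ...] = c + sum_i phi_i X_{t+1-i}.
Substitute known values:
  E[X_{t+1} | ...] = (-0.593) * (-8) + (0.267) * (-7)
                   = 2.8750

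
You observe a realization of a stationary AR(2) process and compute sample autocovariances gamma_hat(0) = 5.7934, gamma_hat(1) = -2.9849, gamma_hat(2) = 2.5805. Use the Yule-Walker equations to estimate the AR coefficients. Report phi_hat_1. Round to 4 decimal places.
\hat\phi_{1} = -0.3890

The Yule-Walker equations for an AR(p) process read, in matrix form,
  Gamma_p phi = r_p,   with   (Gamma_p)_{ij} = gamma(|i - j|),
                       (r_p)_i = gamma(i),   i,j = 1..p.
Substitute the sample gammas (Toeplitz matrix and right-hand side of size 2):
  Gamma_p = [[5.7934, -2.9849], [-2.9849, 5.7934]]
  r_p     = [-2.9849, 2.5805]
Written out:
  5.7934 phi_1 - 2.9849 phi_2 = -2.9849
  -2.9849 phi_1 + 5.7934 phi_2 = 2.5805
Solve by Cramer's rule:
  det = gamma(0)^2 - gamma(1)^2 = (5.7934)^2 - (-2.9849)^2 = 33.56348356 - 8.90962801 = 24.65385555
  phi_hat_1 = [gamma(1) gamma(0) - gamma(1) gamma(2)] / det = [(-2.9849)(5.7934) - (-2.9849)(2.5805)] / 24.65385555 = -9.59018521 / 24.65385555 = -0.389
  phi_hat_2 = [gamma(0) gamma(2) - gamma(1)^2] / det = [(5.7934)(2.5805) - (-2.9849)^2] / 24.65385555 = 6.04024069 / 24.65385555 = 0.245
So phi_hat = [-0.3890, 0.2450].
Therefore phi_hat_1 = -0.3890.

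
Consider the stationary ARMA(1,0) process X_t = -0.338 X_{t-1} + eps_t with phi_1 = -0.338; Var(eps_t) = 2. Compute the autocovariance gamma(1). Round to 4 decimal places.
\gamma(1) = -0.7632

Multiply the model equation by X_{t-k} and take expectations. With theta_0 = psi_0 = 1 and psi_j the MA(infinity) weights, this gives
  gamma(k) - sum_i phi_i gamma(k-i) = c_k,
  c_k = sigma^2 * sum_{j=k..q} theta_j psi_{j-k}   (c_k = 0 for k > q),
using gamma(-m) = gamma(m).
Pure AR (q = 0): c_0 = sigma^2 = 2, c_k = 0 for k >= 1.
Equations for k = 0 and k = 1 (AR order 1):
  gamma(0) = phi_1 gamma(1) + c_0
  gamma(1) = phi_1 gamma(0) + c_1
Substituting the second into the first: gamma(0) (1 - phi_1^2) = c_0 + phi_1 c_1, so
  gamma(0) = c_0 / (1 - phi_1^2) = 2 / (1 - (-0.338)^2) = 2 / 0.885756 = 2.257958.
  gamma(1) = phi_1 gamma(0) = (-0.338)(2.257958) = -0.76319.
Therefore gamma(1) = -0.7632 (to 4 decimal places).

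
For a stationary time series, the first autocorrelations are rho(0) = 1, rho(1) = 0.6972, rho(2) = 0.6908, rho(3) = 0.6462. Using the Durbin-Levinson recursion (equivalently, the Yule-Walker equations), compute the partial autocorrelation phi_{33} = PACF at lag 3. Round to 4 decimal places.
\phi_{33} = 0.1820

The PACF at lag k is phi_{kk}, the last component of the solution
to the Yule-Walker system G_k phi = r_k where
  (G_k)_{ij} = rho(|i - j|), (r_k)_i = rho(i), i,j = 1..k.
Equivalently, Durbin-Levinson gives phi_{kk} iteratively:
  phi_{11} = rho(1)
  phi_{kk} = [rho(k) - sum_{j=1..k-1} phi_{k-1,j} rho(k-j)]
            / [1 - sum_{j=1..k-1} phi_{k-1,j} rho(j)],
  phi_{k,j} = phi_{k-1,j} - phi_{kk} phi_{k-1,k-j},  j = 1..k-1.
Step k = 1:
  phi_11 = rho(1) = 0.6972.
Step k = 2:
  phi_22 = [rho(2) - phi_11 rho(1)] / [1 - phi_11 rho(1)] = [0.6908 - (0.6972)(0.6972)] / [1 - (0.6972)(0.6972)]
         = 0.20471216 / 0.51391216 = 0.398341.
  Update: phi_21 = phi_11 - phi_22 phi_11 = 0.6972 - (0.398341)(0.6972) = 0.419477.
Step k = 3:
  phi_33 = [rho(3) - phi_21 rho(2) - phi_22 rho(1)] / [1 - phi_21 rho(1) - phi_22 rho(2)]
    numerator   = 0.6462 - (0.419477)(0.6908) - (0.398341)(0.6972) = 0.07870223
    denominator = 1 - (0.419477)(0.6972) - (0.398341)(0.6908) = 0.43236696
  phi_33 = 0.07870223 / 0.43236696 = 0.182.
Therefore phi_{33} = 0.1820.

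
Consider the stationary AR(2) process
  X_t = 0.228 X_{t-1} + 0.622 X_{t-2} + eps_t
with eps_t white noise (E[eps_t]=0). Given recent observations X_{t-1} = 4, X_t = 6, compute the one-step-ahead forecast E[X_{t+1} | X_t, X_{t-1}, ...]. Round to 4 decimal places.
E[X_{t+1} \mid \mathcal F_t] = 3.8560

For an AR(p) model X_t = c + sum_i phi_i X_{t-i} + eps_t, the
one-step-ahead conditional mean is
  E[X_{t+1} | X_t, ...] = c + sum_i phi_i X_{t+1-i}.
Substitute known values:
  E[X_{t+1} | ...] = (0.228) * (6) + (0.622) * (4)
                   = 3.8560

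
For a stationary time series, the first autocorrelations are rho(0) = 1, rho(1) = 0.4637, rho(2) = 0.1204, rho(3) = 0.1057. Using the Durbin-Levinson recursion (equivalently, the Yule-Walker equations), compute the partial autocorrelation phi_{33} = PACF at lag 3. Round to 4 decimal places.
\phi_{33} = 0.1280

The PACF at lag k is phi_{kk}, the last component of the solution
to the Yule-Walker system G_k phi = r_k where
  (G_k)_{ij} = rho(|i - j|), (r_k)_i = rho(i), i,j = 1..k.
Equivalently, Durbin-Levinson gives phi_{kk} iteratively:
  phi_{11} = rho(1)
  phi_{kk} = [rho(k) - sum_{j=1..k-1} phi_{k-1,j} rho(k-j)]
            / [1 - sum_{j=1..k-1} phi_{k-1,j} rho(j)],
  phi_{k,j} = phi_{k-1,j} - phi_{kk} phi_{k-1,k-j},  j = 1..k-1.
Step k = 1:
  phi_11 = rho(1) = 0.4637.
Step k = 2:
  phi_22 = [rho(2) - phi_11 rho(1)] / [1 - phi_11 rho(1)] = [0.1204 - (0.4637)(0.4637)] / [1 - (0.4637)(0.4637)]
         = -0.09461769 / 0.78498231 = -0.120535.
  Update: phi_21 = phi_11 - phi_22 phi_11 = 0.4637 - (-0.120535)(0.4637) = 0.519592.
Step k = 3:
  phi_33 = [rho(3) - phi_21 rho(2) - phi_22 rho(1)] / [1 - phi_21 rho(1) - phi_22 rho(2)]
    numerator   = 0.1057 - (0.519592)(0.1204) - (-0.120535)(0.4637) = 0.09903311
    denominator = 1 - (0.519592)(0.4637) - (-0.120535)(0.1204) = 0.77357759
  phi_33 = 0.09903311 / 0.77357759 = 0.128.
Therefore phi_{33} = 0.1280.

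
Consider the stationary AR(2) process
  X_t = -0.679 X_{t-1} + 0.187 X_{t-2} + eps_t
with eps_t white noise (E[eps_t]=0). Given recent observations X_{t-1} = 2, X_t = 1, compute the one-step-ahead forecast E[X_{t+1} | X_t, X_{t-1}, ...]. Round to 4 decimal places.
E[X_{t+1} \mid \mathcal F_t] = -0.3050

For an AR(p) model X_t = c + sum_i phi_i X_{t-i} + eps_t, the
one-step-ahead conditional mean is
  E[X_{t+1} | X_t, ...] = c + sum_i phi_i X_{t+1-i}.
Substitute known values:
  E[X_{t+1} | ...] = (-0.679) * (1) + (0.187) * (2)
                   = -0.3050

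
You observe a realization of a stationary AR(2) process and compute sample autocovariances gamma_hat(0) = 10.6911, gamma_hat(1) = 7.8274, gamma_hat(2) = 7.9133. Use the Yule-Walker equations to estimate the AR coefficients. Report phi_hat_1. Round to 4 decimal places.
\hat\phi_{1} = 0.4100

The Yule-Walker equations for an AR(p) process read, in matrix form,
  Gamma_p phi = r_p,   with   (Gamma_p)_{ij} = gamma(|i - j|),
                       (r_p)_i = gamma(i),   i,j = 1..p.
Substitute the sample gammas (Toeplitz matrix and right-hand side of size 2):
  Gamma_p = [[10.6911, 7.8274], [7.8274, 10.6911]]
  r_p     = [7.8274, 7.9133]
Written out:
  10.6911 phi_1 + 7.8274 phi_2 = 7.8274
  7.8274 phi_1 + 10.6911 phi_2 = 7.9133
Solve by Cramer's rule:
  det = gamma(0)^2 - gamma(1)^2 = (10.6911)^2 - (7.8274)^2 = 114.29961921 - 61.26819076 = 53.03142845
  phi_hat_1 = [gamma(1) gamma(0) - gamma(1) gamma(2)] / det = [(7.8274)(10.6911) - (7.8274)(7.9133)] / 53.03142845 = 21.74295172 / 53.03142845 = 0.41
  phi_hat_2 = [gamma(0) gamma(2) - gamma(1)^2] / det = [(10.6911)(7.9133) - (7.8274)^2] / 53.03142845 = 23.33369087 / 53.03142845 = 0.44
So phi_hat = [0.4100, 0.4400].
Therefore phi_hat_1 = 0.4100.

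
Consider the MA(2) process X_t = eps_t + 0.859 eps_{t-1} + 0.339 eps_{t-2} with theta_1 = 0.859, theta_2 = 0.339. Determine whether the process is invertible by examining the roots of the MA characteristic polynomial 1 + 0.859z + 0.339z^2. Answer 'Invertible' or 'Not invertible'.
\text{Invertible}

The MA(q) characteristic polynomial is P(z) = 1 + 0.859z + 0.339z^2.
Invertibility requires all roots to lie outside the unit circle, i.e. |z| > 1 for every root.
Set 1 + (0.859) z + (0.339) z^2 = 0, i.e. a z^2 + b z + c = 0 with a = 0.339, b = 0.859, c = 1.
Discriminant D = b^2 - 4ac = (0.859)^2 - 4*(0.339)*1 = 0.737881 - (1.356) = -0.618119.
D < 0, so the roots are the complex-conjugate pair z = (-b +/- i sqrt(-D)) / (2a) = -1.267 +/- 1.1596i.
For a conjugate pair |z|^2 = z * conj(z) = (product of roots) = c/a = 1/(0.339) = 2.949853, so |z| = sqrt(2.949853) = 1.7175 for both roots.
Moduli of all roots: 1.7175, 1.7175.
All moduli strictly greater than 1? Yes.
Verdict: Invertible.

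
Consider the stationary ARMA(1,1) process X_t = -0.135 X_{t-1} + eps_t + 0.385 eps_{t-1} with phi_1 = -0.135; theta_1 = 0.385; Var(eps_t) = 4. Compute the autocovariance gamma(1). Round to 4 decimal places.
\gamma(1) = 0.9656

Multiply the model equation by X_{t-k} and take expectations. With theta_0 = psi_0 = 1 and psi_j the MA(infinity) weights, this gives
  gamma(k) - sum_i phi_i gamma(k-i) = c_k,
  c_k = sigma^2 * sum_{j=k..q} theta_j psi_{j-k}   (c_k = 0 for k > q),
using gamma(-m) = gamma(m).
psi-weights needed (psi_j = theta_j + sum_i phi_i psi_{j-i}):
  psi_1 = theta_1 + phi_1 = 0.385 + (-0.135) = 0.25
Right-hand sides:
  c_0 = sigma^2 (1 + theta_1 psi_1) = 4 * (1 + (0.385)(0.25)) = 4 * 1.09625 = 4.385
  c_1 = sigma^2 theta_1 = 4 * (0.385) = 1.54
  c_2 = 0
Equations for k = 0 and k = 1 (AR order 1):
  gamma(0) = phi_1 gamma(1) + c_0
  gamma(1) = phi_1 gamma(0) + c_1
Substituting the second into the first: gamma(0) (1 - phi_1^2) = c_0 + phi_1 c_1, so
  gamma(0) = (c_0 + phi_1 c_1) / (1 - phi_1^2) = (4.385 + (-0.135)(1.54)) / (1 - (-0.135)^2) = 4.1771 / 0.981775 = 4.254641.
  gamma(1) = phi_1 gamma(0) + c_1 = (-0.135)(4.254641) + (1.54) = 0.965623.
Therefore gamma(1) = 0.9656 (to 4 decimal places).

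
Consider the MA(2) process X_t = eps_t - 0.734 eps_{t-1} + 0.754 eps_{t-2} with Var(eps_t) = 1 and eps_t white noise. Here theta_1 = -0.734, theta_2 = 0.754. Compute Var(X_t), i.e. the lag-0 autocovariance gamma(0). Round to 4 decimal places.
\gamma(0) = 2.1073

For an MA(q) process X_t = eps_t + sum_i theta_i eps_{t-i} with
Var(eps_t) = sigma^2, the variance is
  gamma(0) = sigma^2 * (1 + sum_i theta_i^2).
  sum_i theta_i^2 = (-0.734)^2 + (0.754)^2 = 0.538756 + 0.568516 = 1.107272.
  gamma(0) = 1 * (1 + 1.107272) = 1 * 2.107272 = 2.107272, which rounds to 2.1073.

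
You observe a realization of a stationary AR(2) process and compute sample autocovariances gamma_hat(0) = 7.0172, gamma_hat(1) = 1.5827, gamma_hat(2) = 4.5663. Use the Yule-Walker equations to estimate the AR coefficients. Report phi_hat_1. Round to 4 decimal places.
\hat\phi_{1} = 0.0830

The Yule-Walker equations for an AR(p) process read, in matrix form,
  Gamma_p phi = r_p,   with   (Gamma_p)_{ij} = gamma(|i - j|),
                       (r_p)_i = gamma(i),   i,j = 1..p.
Substitute the sample gammas (Toeplitz matrix and right-hand side of size 2):
  Gamma_p = [[7.0172, 1.5827], [1.5827, 7.0172]]
  r_p     = [1.5827, 4.5663]
Written out:
  7.0172 phi_1 + 1.5827 phi_2 = 1.5827
  1.5827 phi_1 + 7.0172 phi_2 = 4.5663
Solve by Cramer's rule:
  det = gamma(0)^2 - gamma(1)^2 = (7.0172)^2 - (1.5827)^2 = 49.24109584 - 2.50493929 = 46.73615655
  phi_hat_1 = [gamma(1) gamma(0) - gamma(1) gamma(2)] / det = [(1.5827)(7.0172) - (1.5827)(4.5663)] / 46.73615655 = 3.87903943 / 46.73615655 = 0.083
  phi_hat_2 = [gamma(0) gamma(2) - gamma(1)^2] / det = [(7.0172)(4.5663) - (1.5827)^2] / 46.73615655 = 29.53770107 / 46.73615655 = 0.632
So phi_hat = [0.0830, 0.6320].
Therefore phi_hat_1 = 0.0830.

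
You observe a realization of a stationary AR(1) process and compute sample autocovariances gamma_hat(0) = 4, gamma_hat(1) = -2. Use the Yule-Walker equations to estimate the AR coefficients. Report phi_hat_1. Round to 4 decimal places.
\hat\phi_{1} = -0.5000

The Yule-Walker equations for an AR(p) process read, in matrix form,
  Gamma_p phi = r_p,   with   (Gamma_p)_{ij} = gamma(|i - j|),
                       (r_p)_i = gamma(i),   i,j = 1..p.
Substitute the sample gammas (Toeplitz matrix and right-hand side of size 1):
  Gamma_p = [[4.0]]
  r_p     = [-2.0]
With p = 1 this is the single equation gamma(0) phi_1 = gamma(1):
  phi_hat_1 = gamma(1) / gamma(0) = -2 / 4 = -0.5000.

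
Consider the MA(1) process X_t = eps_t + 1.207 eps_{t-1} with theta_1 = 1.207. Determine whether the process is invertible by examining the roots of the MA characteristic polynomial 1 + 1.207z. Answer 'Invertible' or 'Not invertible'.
\text{Not invertible}

The MA(q) characteristic polynomial is P(z) = 1 + 1.207z.
Invertibility requires all roots to lie outside the unit circle, i.e. |z| > 1 for every root.
This is linear in z: 1 + (1.207) z = 0  =>  z = -1/(1.207) = -0.8285,  |z| = 0.8285.
Moduli of all roots: 0.8285.
All moduli strictly greater than 1? No.
Verdict: Not invertible.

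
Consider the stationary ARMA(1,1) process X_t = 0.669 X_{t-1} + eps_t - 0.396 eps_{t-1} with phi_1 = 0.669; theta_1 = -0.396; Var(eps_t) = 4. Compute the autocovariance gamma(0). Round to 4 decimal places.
\gamma(0) = 4.5396

Multiply the model equation by X_{t-k} and take expectations. With theta_0 = psi_0 = 1 and psi_j the MA(infinity) weights, this gives
  gamma(k) - sum_i phi_i gamma(k-i) = c_k,
  c_k = sigma^2 * sum_{j=k..q} theta_j psi_{j-k}   (c_k = 0 for k > q),
using gamma(-m) = gamma(m).
psi-weights needed (psi_j = theta_j + sum_i phi_i psi_{j-i}):
  psi_1 = theta_1 + phi_1 = -0.396 + (0.669) = 0.273
Right-hand sides:
  c_0 = sigma^2 (1 + theta_1 psi_1) = 4 * (1 + (-0.396)(0.273)) = 4 * 0.891892 = 3.567568
  c_1 = sigma^2 theta_1 = 4 * (-0.396) = -1.584
  c_2 = 0
Equations for k = 0 and k = 1 (AR order 1):
  gamma(0) = phi_1 gamma(1) + c_0
  gamma(1) = phi_1 gamma(0) + c_1
Substituting the second into the first: gamma(0) (1 - phi_1^2) = c_0 + phi_1 c_1, so
  gamma(0) = (c_0 + phi_1 c_1) / (1 - phi_1^2) = (3.567568 + (0.669)(-1.584)) / (1 - (0.669)^2) = 2.507872 / 0.552439 = 4.539636.
Therefore gamma(0) = 4.5396 (to 4 decimal places).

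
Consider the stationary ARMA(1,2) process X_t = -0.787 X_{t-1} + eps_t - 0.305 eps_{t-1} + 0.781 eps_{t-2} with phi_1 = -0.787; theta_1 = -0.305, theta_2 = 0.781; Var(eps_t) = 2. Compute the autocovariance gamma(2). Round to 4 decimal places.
\gamma(2) = 14.8578

Multiply the model equation by X_{t-k} and take expectations. With theta_0 = psi_0 = 1 and psi_j the MA(infinity) weights, this gives
  gamma(k) - sum_i phi_i gamma(k-i) = c_k,
  c_k = sigma^2 * sum_{j=k..q} theta_j psi_{j-k}   (c_k = 0 for k > q),
using gamma(-m) = gamma(m).
psi-weights needed (psi_j = theta_j + sum_i phi_i psi_{j-i}):
  psi_1 = theta_1 + phi_1 = -0.305 + (-0.787) = -1.092
  psi_2 = theta_2 + phi_1 psi_1 = 0.781 + (-0.787)(-1.092) = 1.640404
Right-hand sides:
  c_0 = sigma^2 (1 + theta_1 psi_1 + theta_2 psi_2) = 2 * (1 + (-0.305)(-1.092) + (0.781)(1.640404)) = 2 * 2.614216 = 5.228431
  c_1 = sigma^2 (theta_1 + theta_2 psi_1) = 2 * (-0.305 + (0.781)(-1.092)) = -2.315704
  c_2 = sigma^2 theta_2 = 2 * (0.781) = 1.562
Equations for k = 0 and k = 1 (AR order 1):
  gamma(0) = phi_1 gamma(1) + c_0
  gamma(1) = phi_1 gamma(0) + c_1
Substituting the second into the first: gamma(0) (1 - phi_1^2) = c_0 + phi_1 c_1, so
  gamma(0) = (c_0 + phi_1 c_1) / (1 - phi_1^2) = (5.228431 + (-0.787)(-2.315704)) / (1 - (-0.787)^2) = 7.05089 / 0.380631 = 18.524214.
  gamma(1) = phi_1 gamma(0) + c_1 = (-0.787)(18.524214) + (-2.315704) = -16.89426.
For k = 2: gamma(2) = phi_1 gamma(1) + c_2
  = (-0.787)(-16.89426) + (1.562) = 14.857783.
Therefore gamma(2) = 14.8578 (to 4 decimal places).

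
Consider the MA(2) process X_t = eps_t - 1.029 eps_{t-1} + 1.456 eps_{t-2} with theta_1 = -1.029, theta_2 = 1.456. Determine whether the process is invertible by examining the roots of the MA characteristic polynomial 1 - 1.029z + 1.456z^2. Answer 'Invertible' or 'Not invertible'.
\text{Not invertible}

The MA(q) characteristic polynomial is P(z) = 1 - 1.029z + 1.456z^2.
Invertibility requires all roots to lie outside the unit circle, i.e. |z| > 1 for every root.
Set 1 + (-1.029) z + (1.456) z^2 = 0, i.e. a z^2 + b z + c = 0 with a = 1.456, b = -1.029, c = 1.
Discriminant D = b^2 - 4ac = (-1.029)^2 - 4*(1.456)*1 = 1.058841 - (5.824) = -4.765159.
D < 0, so the roots are the complex-conjugate pair z = (-b +/- i sqrt(-D)) / (2a) = 0.3534 +/- 0.7496i.
For a conjugate pair |z|^2 = z * conj(z) = (product of roots) = c/a = 1/(1.456) = 0.686813, so |z| = sqrt(0.686813) = 0.8287 for both roots.
Moduli of all roots: 0.8287, 0.8287.
All moduli strictly greater than 1? No.
Verdict: Not invertible.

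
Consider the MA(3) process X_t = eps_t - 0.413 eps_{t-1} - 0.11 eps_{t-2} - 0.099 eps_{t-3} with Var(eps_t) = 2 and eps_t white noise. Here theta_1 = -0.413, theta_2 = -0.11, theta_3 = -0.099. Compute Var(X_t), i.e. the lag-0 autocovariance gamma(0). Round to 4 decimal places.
\gamma(0) = 2.3849

For an MA(q) process X_t = eps_t + sum_i theta_i eps_{t-i} with
Var(eps_t) = sigma^2, the variance is
  gamma(0) = sigma^2 * (1 + sum_i theta_i^2).
  sum_i theta_i^2 = (-0.413)^2 + (-0.11)^2 + (-0.099)^2 = 0.170569 + 0.0121 + 0.009801 = 0.19247.
  gamma(0) = 2 * (1 + 0.19247) = 2 * 1.19247 = 2.38494, which rounds to 2.3849.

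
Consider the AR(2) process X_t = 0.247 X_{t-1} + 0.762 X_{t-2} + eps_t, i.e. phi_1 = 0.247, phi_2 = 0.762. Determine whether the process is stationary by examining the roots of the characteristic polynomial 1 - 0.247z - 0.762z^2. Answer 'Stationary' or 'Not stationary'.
\text{Not stationary}

The AR(p) characteristic polynomial is P(z) = 1 - 0.247z - 0.762z^2.
Stationarity requires all roots to lie outside the unit circle, i.e. |z| > 1 for every root.
Set 1 + (-0.247) z + (-0.762) z^2 = 0, i.e. a z^2 + b z + c = 0 with a = -0.762, b = -0.247, c = 1.
Discriminant D = b^2 - 4ac = (-0.247)^2 - 4*(-0.762)*1 = 0.061009 - (-3.048) = 3.109009.
D >= 0, so the roots are real: z = (-b +/- sqrt(D)) / (2a) = (0.247 +/- 1.763238) / (-1.524).
  z_1 = (0.247 + 1.763238) / (-1.524) = -1.3191,   |z_1| = 1.3191.
  z_2 = (0.247 - 1.763238) / (-1.524) = 0.9949,   |z_2| = 0.9949.
Moduli of all roots: 1.3191, 0.9949.
All moduli strictly greater than 1? No.
Verdict: Not stationary.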